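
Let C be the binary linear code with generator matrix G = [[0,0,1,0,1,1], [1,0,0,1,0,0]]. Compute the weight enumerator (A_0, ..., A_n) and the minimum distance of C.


Weight distribution: A_0 = 1, A_2 = 1, A_3 = 1, A_5 = 1. Minimum distance d = 2.

Enumerate all 2^2 = 4 messages m ∈ F_2^2.
For each, compute codeword c = mG in F_2^6, then tally its weight.
  m = 00 → c = 000000, weight = 0.
  m = 10 → c = 001011, weight = 3.
  m = 01 → c = 100100, weight = 2.
  m = 11 → c = 101111, weight = 5.
Tally weights:
  weight 0: 1 codewords.
  weight 2: 1 codewords.
  weight 3: 1 codewords.
  weight 5: 1 codewords.
Minimum distance d = smallest w > 0 with A_w > 0 = 2.
Sanity: Σ A_w = 4 = 2^2 = 4 ✓.


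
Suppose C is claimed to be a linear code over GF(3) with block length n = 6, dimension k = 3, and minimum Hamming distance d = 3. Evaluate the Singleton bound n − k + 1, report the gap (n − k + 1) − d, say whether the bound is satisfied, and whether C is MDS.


Singleton RHS = n − k + 1 = 4, slack = 1, bound satisfied, not MDS.

Singleton bound: d ≤ n − k + 1.
Here n = 6, k = 3, so n − k + 1 = 4.
Given d = 3, check d ≤ 4: YES.
Slack = (n − k + 1) − d = 1.
The code is NOT MDS (slack = 1 > 0).
Description: the claimed parameters are [6, 3, 3]_3; such a code would be non-MDS.


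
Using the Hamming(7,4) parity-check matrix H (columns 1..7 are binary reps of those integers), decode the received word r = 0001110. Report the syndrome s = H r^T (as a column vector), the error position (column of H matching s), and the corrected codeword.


s = (1, 1, 1)^T, error position = 7, corrected codeword c = 0001111

Compute s = H r^T mod 2 one row at a time:
  s_1 = 1 + 1 + 1 + 0 = 3 ≡ 1 (mod 2).
  s_2 = 0 + 0 + 1 + 0 = 1 ≡ 1 (mod 2).
  s_3 = 0 + 0 + 1 + 0 = 1 ≡ 1 (mod 2).
s = (1, 1, 1)^T — this equals column 7 of H (binary 111), so error is at position 7.
Correct: flip bit 7 of r = 0001110 to get c = 0001111.


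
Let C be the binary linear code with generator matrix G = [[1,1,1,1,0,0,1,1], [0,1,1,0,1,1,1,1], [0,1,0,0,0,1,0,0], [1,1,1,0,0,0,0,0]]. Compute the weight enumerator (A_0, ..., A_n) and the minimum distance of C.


Weight distribution: A_0 = 1, A_2 = 1, A_3 = 4, A_4 = 3, A_5 = 4, A_6 = 3. Minimum distance d = 2.

Enumerate all 2^4 = 16 messages m ∈ F_2^4.
For each, compute codeword c = mG in F_2^8, then tally its weight.
  m = 0000 → c = 00000000, weight = 0.
  m = 1000 → c = 11110011, weight = 6.
  m = 0100 → c = 01101111, weight = 6.
  m = 1100 → c = 10011100, weight = 4.
  m = 0010 → c = 01000100, weight = 2.
  m = 1010 → c = 10110111, weight = 6.
  m = 0110 → c = 00101011, weight = 4.
  m = 1110 → c = 11011000, weight = 4.
  m = 0001 → c = 11100000, weight = 3.
  m = 1001 → c = 00010011, weight = 3.
  m = 0101 → c = 10001111, weight = 5.
  m = 1101 → c = 01111100, weight = 5.
  m = 0011 → c = 10100100, weight = 3.
  m = 1011 → c = 01010111, weight = 5.
  m = 0111 → c = 11001011, weight = 5.
  m = 1111 → c = 00111000, weight = 3.
Tally weights:
  weight 0: 1 codewords.
  weight 2: 1 codewords.
  weight 3: 4 codewords.
  weight 4: 3 codewords.
  weight 5: 4 codewords.
  weight 6: 3 codewords.
Minimum distance d = smallest w > 0 with A_w > 0 = 2.
Sanity: Σ A_w = 16 = 2^4 = 16 ✓.


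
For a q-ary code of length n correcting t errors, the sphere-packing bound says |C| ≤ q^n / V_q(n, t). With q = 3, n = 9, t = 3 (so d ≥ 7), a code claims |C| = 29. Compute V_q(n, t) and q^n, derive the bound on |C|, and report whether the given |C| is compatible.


V_q(n, t) = 835, q^n = 19683, Hamming bound = 23, |C| = 29 > bound (violated).

Step 1: Compute V_q(n, t) = Σ_{j=0}^3 C(n, j) (q−1)^j.
  j = 0: C(9,0)·(2)^0 = 1·1 = 1.
  j = 1: C(9,1)·(2)^1 = 9·2 = 18.
  j = 2: C(9,2)·(2)^2 = 36·4 = 144.
  j = 3: C(9,3)·(2)^3 = 84·8 = 672.
  V_q(n, t) = 1 + 18 + 144 + 672 = 835.
Step 2: q^n = 3^9 = 19683.
Step 3: Hamming bound ⌊q^n / V_q(n,t)⌋ = ⌊19683/835⌋ = 23.
Step 4: Compare |C| = 29 to 23: violated.
The claimed |C| lies above the Hamming bound, so no 3-ary code of length 9 with d ≥ 7 can have 29 codewords.


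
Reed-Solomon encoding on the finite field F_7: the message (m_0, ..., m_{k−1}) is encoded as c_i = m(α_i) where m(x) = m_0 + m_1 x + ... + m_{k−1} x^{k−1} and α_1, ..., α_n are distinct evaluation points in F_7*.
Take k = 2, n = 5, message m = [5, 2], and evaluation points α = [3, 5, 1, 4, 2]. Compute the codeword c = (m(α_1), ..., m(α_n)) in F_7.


c = [4, 1, 0, 6, 2]

Message polynomial: m(x) = 5 + 2·x (mod 7).
For each evaluation point α_i, compute m(α_i) mod 7:
  α_1 = 3: Horner steps 2 → 4, so m(3) = 4.
  α_2 = 5: Horner steps 2 → 1, so m(5) = 1.
  α_3 = 1: Horner steps 2 → 0, so m(1) = 0.
  α_4 = 4: Horner steps 2 → 6, so m(4) = 6.
  α_5 = 2: Horner steps 2 → 2, so m(2) = 2.
Codeword c = [4, 1, 0, 6, 2] ∈ F_7^5.


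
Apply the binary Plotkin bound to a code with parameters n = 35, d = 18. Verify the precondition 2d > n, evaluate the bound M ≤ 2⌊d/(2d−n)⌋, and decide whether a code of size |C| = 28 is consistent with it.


Plotkin bound M ≤ 36; given |C| = 28 ≤ bound (satisfied).

Check applicability: 2d = 36, n = 35.
2d − n = 1 > 0, so Plotkin applies.
Compute d/(2d−n) = 18/1 ≈ 18.0000.
⌊d/(2d−n)⌋ = 18.
Plotkin bound: M ≤ 2·18 = 36.
Given |C| = 28, check: satisfied.
This |C| is below the Plotkin bound.


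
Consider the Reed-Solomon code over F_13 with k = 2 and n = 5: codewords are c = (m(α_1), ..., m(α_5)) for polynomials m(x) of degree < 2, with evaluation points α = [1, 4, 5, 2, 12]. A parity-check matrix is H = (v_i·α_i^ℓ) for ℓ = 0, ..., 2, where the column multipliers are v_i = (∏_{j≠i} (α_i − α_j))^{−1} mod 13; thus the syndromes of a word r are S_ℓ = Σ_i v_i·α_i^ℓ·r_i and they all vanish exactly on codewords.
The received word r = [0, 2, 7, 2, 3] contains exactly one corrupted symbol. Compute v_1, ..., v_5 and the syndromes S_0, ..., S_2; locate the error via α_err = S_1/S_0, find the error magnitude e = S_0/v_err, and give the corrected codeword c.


S = (2, 4, 8), error at position 4, error magnitude e = 10, c = [0, 2, 7, 5, 3].

Step 1: column multipliers v_i = (∏_{j≠i}(α_i − α_j))^{−1} mod 13.
  i = 1 (α = 1): (1−4)(1−5)(1−2)(1−12) = (−3)·(−4)·(−1)·(−11) = 132 ≡ 2, so v_1 = 2^{−1} = 7 (mod 13).
  i = 2 (α = 4): (4−1)(4−5)(4−2)(4−12) = 3·(−1)·2·(−8) = 48 ≡ 9, so v_2 = 9^{−1} = 3 (mod 13).
  i = 3 (α = 5): (5−1)(5−4)(5−2)(5−12) = 4·1·3·(−7) = −84 ≡ 7, so v_3 = 7^{−1} = 2 (mod 13).
  i = 4 (α = 2): (2−1)(2−4)(2−5)(2−12) = 1·(−2)·(−3)·(−10) = −60 ≡ 5, so v_4 = 5^{−1} = 8 (mod 13).
  i = 5 (α = 12): (12−1)(12−4)(12−5)(12−2) = 11·8·7·10 = 6160 ≡ 11, so v_5 = 11^{−1} = 6 (mod 13).
  v = [7, 3, 2, 8, 6].
Step 2: syndromes of r = [0, 2, 7, 2, 3] (all sums mod 13).
  S_0 = Σ v_i r_i = 7·0 + 3·2 + 2·7 + 8·2 + 6·3 = 54 ≡ 2.
  S_1 = Σ v_i α_i r_i = 7·1·0 + 3·4·2 + 2·5·7 + 8·2·2 + 6·12·3 = 342 ≡ 4.
  α_i^2 mod 13 = [1, 3, 12, 4, 1].
  S_2 = Σ v_i α_i^2 r_i = 7·1·0 + 3·3·2 + 2·12·7 + 8·4·2 + 6·1·3 = 268 ≡ 8.
  S = (2, 4, 8) ≠ 0, so r is not a codeword (an error is present).
Step 3: locate the error. For a single error e at position i, S_ℓ = v_i·e·α_i^ℓ, so α_err = S_1/S_0.
  S_0^{−1} = 2^{−1} = 7 (mod 13), so α_err = 4·7 = 28 ≡ 2 = α_4. Error position i = 4.
  Consistency check: S_2/S_1 = 8·10 = 80 ≡ 2 = α_err ✓ (single-error assumption holds).
Step 4: error magnitude e = S_0/v_4 = S_0·∏_{j≠4}(α_4 − α_j) = 2·5 = 10 ≡ 10 (mod 13).
Step 5: correct position 4: c_4 = r_4 − e = 2 − 10 ≡ 5 (mod 13). Hence c = [0, 2, 7, 5, 3].
  Check: interpolating c through the α_i gives m(x) = 8 + 5·x (degree < 2) with m(α_i) = c_i for every i, so c is indeed a codeword.


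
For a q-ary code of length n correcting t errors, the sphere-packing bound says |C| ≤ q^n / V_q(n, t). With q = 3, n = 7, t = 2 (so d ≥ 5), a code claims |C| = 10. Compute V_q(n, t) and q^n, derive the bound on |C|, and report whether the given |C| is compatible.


V_q(n, t) = 99, q^n = 2187, Hamming bound = 22, |C| = 10 ≤ bound (satisfied).

Step 1: Compute V_q(n, t) = Σ_{j=0}^2 C(n, j) (q−1)^j.
  j = 0: C(7,0)·(2)^0 = 1·1 = 1.
  j = 1: C(7,1)·(2)^1 = 7·2 = 14.
  j = 2: C(7,2)·(2)^2 = 21·4 = 84.
  V_q(n, t) = 1 + 14 + 84 = 99.
Step 2: q^n = 3^7 = 2187.
Step 3: Hamming bound ⌊q^n / V_q(n,t)⌋ = ⌊2187/99⌋ = 22.
Step 4: Compare |C| = 10 to 22: satisfied.
The claimed |C| lies below the Hamming bound.


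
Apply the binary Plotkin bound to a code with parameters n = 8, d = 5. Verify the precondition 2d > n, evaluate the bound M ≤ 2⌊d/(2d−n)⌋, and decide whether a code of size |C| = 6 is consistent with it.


Plotkin bound M ≤ 4; given |C| = 6 > bound (violated).

Check applicability: 2d = 10, n = 8.
2d − n = 2 > 0, so Plotkin applies.
Compute d/(2d−n) = 5/2 ≈ 2.5000.
⌊d/(2d−n)⌋ = 2.
Plotkin bound: M ≤ 2·2 = 4.
Given |C| = 6, check: VIOLATED.
This |C| is above the Plotkin bound, so no binary code with n = 8, d = 5 and 6 codewords exists.


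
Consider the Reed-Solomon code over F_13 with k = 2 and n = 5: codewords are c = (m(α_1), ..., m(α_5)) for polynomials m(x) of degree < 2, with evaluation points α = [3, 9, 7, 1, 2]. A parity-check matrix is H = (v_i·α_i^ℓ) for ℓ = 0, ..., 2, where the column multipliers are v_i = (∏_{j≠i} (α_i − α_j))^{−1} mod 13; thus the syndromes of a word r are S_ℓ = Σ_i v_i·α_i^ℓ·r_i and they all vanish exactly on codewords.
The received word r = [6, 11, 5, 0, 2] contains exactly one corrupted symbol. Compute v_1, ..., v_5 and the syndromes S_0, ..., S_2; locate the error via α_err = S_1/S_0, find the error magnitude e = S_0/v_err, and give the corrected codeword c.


S = (3, 6, 12), error at position 5, error magnitude e = 12, c = [6, 11, 5, 0, 3].

Step 1: column multipliers v_i = (∏_{j≠i}(α_i − α_j))^{−1} mod 13.
  i = 1 (α = 3): (3−9)(3−7)(3−1)(3−2) = (−6)·(−4)·2·1 = 48 ≡ 9, so v_1 = 9^{−1} = 3 (mod 13).
  i = 2 (α = 9): (9−3)(9−7)(9−1)(9−2) = 6·2·8·7 = 672 ≡ 9, so v_2 = 9^{−1} = 3 (mod 13).
  i = 3 (α = 7): (7−3)(7−9)(7−1)(7−2) = 4·(−2)·6·5 = −240 ≡ 7, so v_3 = 7^{−1} = 2 (mod 13).
  i = 4 (α = 1): (1−3)(1−9)(1−7)(1−2) = (−2)·(−8)·(−6)·(−1) = 96 ≡ 5, so v_4 = 5^{−1} = 8 (mod 13).
  i = 5 (α = 2): (2−3)(2−9)(2−7)(2−1) = (−1)·(−7)·(−5)·1 = −35 ≡ 4, so v_5 = 4^{−1} = 10 (mod 13).
  v = [3, 3, 2, 8, 10].
Step 2: syndromes of r = [6, 11, 5, 0, 2] (all sums mod 13).
  S_0 = Σ v_i r_i = 3·6 + 3·11 + 2·5 + 8·0 + 10·2 = 81 ≡ 3.
  S_1 = Σ v_i α_i r_i = 3·3·6 + 3·9·11 + 2·7·5 + 8·1·0 + 10·2·2 = 461 ≡ 6.
  α_i^2 mod 13 = [9, 3, 10, 1, 4].
  S_2 = Σ v_i α_i^2 r_i = 3·9·6 + 3·3·11 + 2·10·5 + 8·1·0 + 10·4·2 = 441 ≡ 12.
  S = (3, 6, 12) ≠ 0, so r is not a codeword (an error is present).
Step 3: locate the error. For a single error e at position i, S_ℓ = v_i·e·α_i^ℓ, so α_err = S_1/S_0.
  S_0^{−1} = 3^{−1} = 9 (mod 13), so α_err = 6·9 = 54 ≡ 2 = α_5. Error position i = 5.
  Consistency check: S_2/S_1 = 12·11 = 132 ≡ 2 = α_err ✓ (single-error assumption holds).
Step 4: error magnitude e = S_0/v_5 = S_0·∏_{j≠5}(α_5 − α_j) = 3·4 = 12 ≡ 12 (mod 13).
Step 5: correct position 5: c_5 = r_5 − e = 2 − 12 ≡ 3 (mod 13). Hence c = [6, 11, 5, 0, 3].
  Check: interpolating c through the α_i gives m(x) = 10 + 3·x (degree < 2) with m(α_i) = c_i for every i, so c is indeed a codeword.


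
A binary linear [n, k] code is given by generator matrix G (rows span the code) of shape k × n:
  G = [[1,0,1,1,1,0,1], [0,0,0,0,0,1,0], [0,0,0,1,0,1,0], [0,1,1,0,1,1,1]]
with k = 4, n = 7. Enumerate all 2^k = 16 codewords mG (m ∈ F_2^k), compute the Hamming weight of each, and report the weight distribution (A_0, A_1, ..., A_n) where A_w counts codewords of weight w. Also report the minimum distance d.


Weight distribution: A_0 = 1, A_1 = 2, A_2 = 2, A_3 = 2, A_4 = 3, A_5 = 4, A_6 = 2. Minimum distance d = 1.

Enumerate all 2^4 = 16 messages m ∈ F_2^4.
For each, compute codeword c = mG in F_2^7, then tally its weight.
  m = 0000 → c = 0000000, weight = 0.
  m = 1000 → c = 1011101, weight = 5.
  m = 0100 → c = 0000010, weight = 1.
  m = 1100 → c = 1011111, weight = 6.
  m = 0010 → c = 0001010, weight = 2.
  m = 1010 → c = 1010111, weight = 5.
  m = 0110 → c = 0001000, weight = 1.
  m = 1110 → c = 1010101, weight = 4.
  m = 0001 → c = 0110111, weight = 5.
  m = 1001 → c = 1101010, weight = 4.
  m = 0101 → c = 0110101, weight = 4.
  m = 1101 → c = 1101000, weight = 3.
  m = 0011 → c = 0111101, weight = 5.
  m = 1011 → c = 1100000, weight = 2.
  m = 0111 → c = 0111111, weight = 6.
  m = 1111 → c = 1100010, weight = 3.
Tally weights:
  weight 0: 1 codewords.
  weight 1: 2 codewords.
  weight 2: 2 codewords.
  weight 3: 2 codewords.
  weight 4: 3 codewords.
  weight 5: 4 codewords.
  weight 6: 2 codewords.
Minimum distance d = smallest w > 0 with A_w > 0 = 1.
Sanity: Σ A_w = 16 = 2^4 = 16 ✓.


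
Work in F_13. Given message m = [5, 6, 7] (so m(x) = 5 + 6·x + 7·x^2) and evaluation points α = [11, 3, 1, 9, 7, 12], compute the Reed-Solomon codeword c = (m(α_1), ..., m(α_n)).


c = [8, 8, 5, 2, 0, 6]

Message polynomial: m(x) = 5 + 6·x + 7·x^2 (mod 13).
For each evaluation point α_i, compute m(α_i) mod 13:
  α_1 = 11: Horner steps 7 → 5 → 8, so m(11) = 8.
  α_2 = 3: Horner steps 7 → 1 → 8, so m(3) = 8.
  α_3 = 1: Horner steps 7 → 0 → 5, so m(1) = 5.
  α_4 = 9: Horner steps 7 → 4 → 2, so m(9) = 2.
  α_5 = 7: Horner steps 7 → 3 → 0, so m(7) = 0.
  α_6 = 12: Horner steps 7 → 12 → 6, so m(12) = 6.
Codeword c = [8, 8, 5, 2, 0, 6] ∈ F_13^6.


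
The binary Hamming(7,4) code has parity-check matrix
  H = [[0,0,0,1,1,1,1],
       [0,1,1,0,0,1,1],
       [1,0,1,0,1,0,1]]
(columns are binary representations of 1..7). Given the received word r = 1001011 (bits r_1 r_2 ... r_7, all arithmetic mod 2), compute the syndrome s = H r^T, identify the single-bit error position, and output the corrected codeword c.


s = (1, 0, 0)^T, error position = 4, corrected codeword c = 1000011

Compute s = H r^T mod 2 one row at a time:
  s_1 = 1 + 0 + 1 + 1 = 3 ≡ 1 (mod 2).
  s_2 = 0 + 0 + 1 + 1 = 2 ≡ 0 (mod 2).
  s_3 = 1 + 0 + 0 + 1 = 2 ≡ 0 (mod 2).
s = (1, 0, 0)^T — this equals column 4 of H (binary 100), so error is at position 4.
Correct: flip bit 4 of r = 1001011 to get c = 1000011.


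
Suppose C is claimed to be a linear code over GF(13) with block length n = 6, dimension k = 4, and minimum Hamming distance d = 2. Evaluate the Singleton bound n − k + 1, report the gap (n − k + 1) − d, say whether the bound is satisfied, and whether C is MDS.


Singleton RHS = n − k + 1 = 3, slack = 1, bound satisfied, not MDS.

Singleton bound: d ≤ n − k + 1.
Here n = 6, k = 4, so n − k + 1 = 3.
Given d = 2, check d ≤ 3: YES.
Slack = (n − k + 1) − d = 1.
The code is NOT MDS (slack = 1 > 0).
Description: the claimed parameters are [6, 4, 2]_13; such a code would be non-MDS.


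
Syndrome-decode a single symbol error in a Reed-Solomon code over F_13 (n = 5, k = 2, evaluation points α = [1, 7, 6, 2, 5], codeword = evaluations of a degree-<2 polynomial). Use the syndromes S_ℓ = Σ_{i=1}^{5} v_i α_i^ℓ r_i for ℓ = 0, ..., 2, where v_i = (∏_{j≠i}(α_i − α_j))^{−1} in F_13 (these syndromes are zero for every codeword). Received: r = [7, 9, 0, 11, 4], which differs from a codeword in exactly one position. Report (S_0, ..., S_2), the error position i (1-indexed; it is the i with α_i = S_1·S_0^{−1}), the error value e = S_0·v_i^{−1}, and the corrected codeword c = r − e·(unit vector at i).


S = (12, 11, 9), error at position 4, error magnitude e = 8, c = [7, 9, 0, 3, 4].

Step 1: column multipliers v_i = (∏_{j≠i}(α_i − α_j))^{−1} mod 13.
  i = 1 (α = 1): (1−7)(1−6)(1−2)(1−5) = (−6)·(−5)·(−1)·(−4) = 120 ≡ 3, so v_1 = 3^{−1} = 9 (mod 13).
  i = 2 (α = 7): (7−1)(7−6)(7−2)(7−5) = 6·1·5·2 = 60 ≡ 8, so v_2 = 8^{−1} = 5 (mod 13).
  i = 3 (α = 6): (6−1)(6−7)(6−2)(6−5) = 5·(−1)·4·1 = −20 ≡ 6, so v_3 = 6^{−1} = 11 (mod 13).
  i = 4 (α = 2): (2−1)(2−7)(2−6)(2−5) = 1·(−5)·(−4)·(−3) = −60 ≡ 5, so v_4 = 5^{−1} = 8 (mod 13).
  i = 5 (α = 5): (5−1)(5−7)(5−6)(5−2) = 4·(−2)·(−1)·3 = 24 ≡ 11, so v_5 = 11^{−1} = 6 (mod 13).
  v = [9, 5, 11, 8, 6].
Step 2: syndromes of r = [7, 9, 0, 11, 4] (all sums mod 13).
  S_0 = Σ v_i r_i = 9·7 + 5·9 + 11·0 + 8·11 + 6·4 = 220 ≡ 12.
  S_1 = Σ v_i α_i r_i = 9·1·7 + 5·7·9 + 11·6·0 + 8·2·11 + 6·5·4 = 674 ≡ 11.
  α_i^2 mod 13 = [1, 10, 10, 4, 12].
  S_2 = Σ v_i α_i^2 r_i = 9·1·7 + 5·10·9 + 11·10·0 + 8·4·11 + 6·12·4 = 1153 ≡ 9.
  S = (12, 11, 9) ≠ 0, so r is not a codeword (an error is present).
Step 3: locate the error. For a single error e at position i, S_ℓ = v_i·e·α_i^ℓ, so α_err = S_1/S_0.
  S_0^{−1} = 12^{−1} = 12 (mod 13), so α_err = 11·12 = 132 ≡ 2 = α_4. Error position i = 4.
  Consistency check: S_2/S_1 = 9·6 = 54 ≡ 2 = α_err ✓ (single-error assumption holds).
Step 4: error magnitude e = S_0/v_4 = S_0·∏_{j≠4}(α_4 − α_j) = 12·5 = 60 ≡ 8 (mod 13).
Step 5: correct position 4: c_4 = r_4 − e = 11 − 8 ≡ 3 (mod 13). Hence c = [7, 9, 0, 3, 4].
  Check: interpolating c through the α_i gives m(x) = 11 + 9·x (degree < 2) with m(α_i) = c_i for every i, so c is indeed a codeword.


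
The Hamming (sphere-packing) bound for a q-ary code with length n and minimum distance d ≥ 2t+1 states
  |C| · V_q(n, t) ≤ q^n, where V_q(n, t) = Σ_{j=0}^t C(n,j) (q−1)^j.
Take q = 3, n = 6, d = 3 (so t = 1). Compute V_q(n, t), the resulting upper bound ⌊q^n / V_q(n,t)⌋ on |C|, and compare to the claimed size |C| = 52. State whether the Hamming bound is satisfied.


V_q(n, t) = 13, q^n = 729, Hamming bound = 56, |C| = 52 ≤ bound (satisfied).

Step 1: Compute V_q(n, t) = Σ_{j=0}^1 C(n, j) (q−1)^j.
  j = 0: C(6,0)·(2)^0 = 1·1 = 1.
  j = 1: C(6,1)·(2)^1 = 6·2 = 12.
  V_q(n, t) = 1 + 12 = 13.
Step 2: q^n = 3^6 = 729.
Step 3: Hamming bound ⌊q^n / V_q(n,t)⌋ = ⌊729/13⌋ = 56.
Step 4: Compare |C| = 52 to 56: satisfied.
The claimed |C| lies below the Hamming bound.


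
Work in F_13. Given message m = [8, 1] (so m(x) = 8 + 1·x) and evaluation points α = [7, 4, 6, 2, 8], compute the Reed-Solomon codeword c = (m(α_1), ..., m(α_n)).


c = [2, 12, 1, 10, 3]

Message polynomial: m(x) = 8 + 1·x (mod 13).
For each evaluation point α_i, compute m(α_i) mod 13:
  α_1 = 7: Horner steps 1 → 2, so m(7) = 2.
  α_2 = 4: Horner steps 1 → 12, so m(4) = 12.
  α_3 = 6: Horner steps 1 → 1, so m(6) = 1.
  α_4 = 2: Horner steps 1 → 10, so m(2) = 10.
  α_5 = 8: Horner steps 1 → 3, so m(8) = 3.
Codeword c = [2, 12, 1, 10, 3] ∈ F_13^5.


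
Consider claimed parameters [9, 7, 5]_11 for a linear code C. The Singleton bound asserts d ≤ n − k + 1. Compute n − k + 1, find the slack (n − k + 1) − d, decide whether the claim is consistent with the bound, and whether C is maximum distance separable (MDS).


Singleton RHS = n − k + 1 = 3, slack = -2, bound violated (no such code; not MDS).

Singleton bound: d ≤ n − k + 1.
Here n = 9, k = 7, so n − k + 1 = 3.
Given d = 5, check d ≤ 3: NO.
Slack = (n − k + 1) − d = -2.
The slack is negative: d = 5 exceeds n − k + 1 = 3 by 2, so the Singleton bound is violated and no linear [9, 7, 5]_11 code can exist. In particular it is not MDS (MDS requires d = n − k + 1 exactly).
Description: the claimed parameters are [9, 7, 5]_11; such a code would be impossible (violates the Singleton bound).


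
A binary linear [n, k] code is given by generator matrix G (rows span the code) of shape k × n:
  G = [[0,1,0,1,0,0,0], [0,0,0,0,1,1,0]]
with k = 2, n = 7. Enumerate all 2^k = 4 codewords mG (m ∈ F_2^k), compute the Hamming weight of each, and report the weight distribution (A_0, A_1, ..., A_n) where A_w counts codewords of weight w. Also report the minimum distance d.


Weight distribution: A_0 = 1, A_2 = 2, A_4 = 1. Minimum distance d = 2.

Enumerate all 2^2 = 4 messages m ∈ F_2^2.
For each, compute codeword c = mG in F_2^7, then tally its weight.
  m = 00 → c = 0000000, weight = 0.
  m = 10 → c = 0101000, weight = 2.
  m = 01 → c = 0000110, weight = 2.
  m = 11 → c = 0101110, weight = 4.
Tally weights:
  weight 0: 1 codewords.
  weight 2: 2 codewords.
  weight 4: 1 codewords.
Minimum distance d = smallest w > 0 with A_w > 0 = 2.
Sanity: Σ A_w = 4 = 2^2 = 4 ✓.


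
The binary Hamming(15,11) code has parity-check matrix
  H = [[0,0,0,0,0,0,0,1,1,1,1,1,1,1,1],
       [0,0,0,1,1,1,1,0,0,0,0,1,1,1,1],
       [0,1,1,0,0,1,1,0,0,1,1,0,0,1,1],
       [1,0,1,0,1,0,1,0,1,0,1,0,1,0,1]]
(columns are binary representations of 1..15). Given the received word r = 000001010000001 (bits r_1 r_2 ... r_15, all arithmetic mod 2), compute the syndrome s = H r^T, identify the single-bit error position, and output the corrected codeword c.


s = (0, 0, 0, 1)^T, error position = 1, corrected codeword c = 100001010000001

Compute s = H r^T mod 2 one row at a time:
  s_1 = 1 + 0 + 0 + 0 + 0 + 0 + 0 + 1 = 2 ≡ 0 (mod 2).
  s_2 = 0 + 0 + 1 + 0 + 0 + 0 + 0 + 1 = 2 ≡ 0 (mod 2).
  s_3 = 0 + 0 + 1 + 0 + 0 + 0 + 0 + 1 = 2 ≡ 0 (mod 2).
  s_4 = 0 + 0 + 0 + 0 + 0 + 0 + 0 + 1 = 1 ≡ 1 (mod 2).
s = (0, 0, 0, 1)^T — this equals column 1 of H (binary 0001), so error is at position 1.
Correct: flip bit 1 of r = 000001010000001 to get c = 100001010000001.


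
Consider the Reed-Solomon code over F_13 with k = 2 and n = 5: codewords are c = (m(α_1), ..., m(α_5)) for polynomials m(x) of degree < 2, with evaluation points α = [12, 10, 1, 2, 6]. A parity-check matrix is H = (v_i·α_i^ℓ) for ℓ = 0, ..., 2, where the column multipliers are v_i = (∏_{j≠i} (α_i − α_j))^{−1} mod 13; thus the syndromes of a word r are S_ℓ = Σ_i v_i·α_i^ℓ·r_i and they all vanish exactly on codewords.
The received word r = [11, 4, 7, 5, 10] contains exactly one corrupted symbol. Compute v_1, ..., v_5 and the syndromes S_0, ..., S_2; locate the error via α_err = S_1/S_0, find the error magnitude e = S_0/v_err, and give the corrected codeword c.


S = (6, 8, 2), error at position 2, error magnitude e = 2, c = [11, 2, 7, 5, 10].

Step 1: column multipliers v_i = (∏_{j≠i}(α_i − α_j))^{−1} mod 13.
  i = 1 (α = 12): (12−10)(12−1)(12−2)(12−6) = 2·11·10·6 = 1320 ≡ 7, so v_1 = 7^{−1} = 2 (mod 13).
  i = 2 (α = 10): (10−12)(10−1)(10−2)(10−6) = (−2)·9·8·4 = −576 ≡ 9, so v_2 = 9^{−1} = 3 (mod 13).
  i = 3 (α = 1): (1−12)(1−10)(1−2)(1−6) = (−11)·(−9)·(−1)·(−5) = 495 ≡ 1, so v_3 = 1^{−1} = 1 (mod 13).
  i = 4 (α = 2): (2−12)(2−10)(2−1)(2−6) = (−10)·(−8)·1·(−4) = −320 ≡ 5, so v_4 = 5^{−1} = 8 (mod 13).
  i = 5 (α = 6): (6−12)(6−10)(6−1)(6−2) = (−6)·(−4)·5·4 = 480 ≡ 12, so v_5 = 12^{−1} = 12 (mod 13).
  v = [2, 3, 1, 8, 12].
Step 2: syndromes of r = [11, 4, 7, 5, 10] (all sums mod 13).
  S_0 = Σ v_i r_i = 2·11 + 3·4 + 1·7 + 8·5 + 12·10 = 201 ≡ 6.
  S_1 = Σ v_i α_i r_i = 2·12·11 + 3·10·4 + 1·1·7 + 8·2·5 + 12·6·10 = 1191 ≡ 8.
  α_i^2 mod 13 = [1, 9, 1, 4, 10].
  S_2 = Σ v_i α_i^2 r_i = 2·1·11 + 3·9·4 + 1·1·7 + 8·4·5 + 12·10·10 = 1497 ≡ 2.
  S = (6, 8, 2) ≠ 0, so r is not a codeword (an error is present).
Step 3: locate the error. For a single error e at position i, S_ℓ = v_i·e·α_i^ℓ, so α_err = S_1/S_0.
  S_0^{−1} = 6^{−1} = 11 (mod 13), so α_err = 8·11 = 88 ≡ 10 = α_2. Error position i = 2.
  Consistency check: S_2/S_1 = 2·5 = 10 ≡ 10 = α_err ✓ (single-error assumption holds).
Step 4: error magnitude e = S_0/v_2 = S_0·∏_{j≠2}(α_2 − α_j) = 6·9 = 54 ≡ 2 (mod 13).
Step 5: correct position 2: c_2 = r_2 − e = 4 − 2 ≡ 2 (mod 13). Hence c = [11, 2, 7, 5, 10].
  Check: interpolating c through the α_i gives m(x) = 9 + 11·x (degree < 2) with m(α_i) = c_i for every i, so c is indeed a codeword.


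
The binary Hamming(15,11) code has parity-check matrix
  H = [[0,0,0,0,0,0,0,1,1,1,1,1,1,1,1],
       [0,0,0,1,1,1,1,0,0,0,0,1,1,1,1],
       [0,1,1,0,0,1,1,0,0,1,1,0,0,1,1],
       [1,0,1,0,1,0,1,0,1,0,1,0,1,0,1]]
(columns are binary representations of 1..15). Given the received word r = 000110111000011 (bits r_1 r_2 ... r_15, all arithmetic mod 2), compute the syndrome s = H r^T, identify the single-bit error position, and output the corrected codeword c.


s = (0, 1, 1, 0)^T, error position = 6, corrected codeword c = 000111111000011

Compute s = H r^T mod 2 one row at a time:
  s_1 = 1 + 1 + 0 + 0 + 0 + 0 + 1 + 1 = 4 ≡ 0 (mod 2).
  s_2 = 1 + 1 + 0 + 1 + 0 + 0 + 1 + 1 = 5 ≡ 1 (mod 2).
  s_3 = 0 + 0 + 0 + 1 + 0 + 0 + 1 + 1 = 3 ≡ 1 (mod 2).
  s_4 = 0 + 0 + 1 + 1 + 1 + 0 + 0 + 1 = 4 ≡ 0 (mod 2).
s = (0, 1, 1, 0)^T — this equals column 6 of H (binary 0110), so error is at position 6.
Correct: flip bit 6 of r = 000110111000011 to get c = 000111111000011.


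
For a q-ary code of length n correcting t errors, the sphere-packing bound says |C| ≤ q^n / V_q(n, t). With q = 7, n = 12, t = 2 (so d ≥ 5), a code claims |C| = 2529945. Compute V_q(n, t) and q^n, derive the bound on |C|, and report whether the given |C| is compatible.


V_q(n, t) = 2449, q^n = 13841287201, Hamming bound = 5651811, |C| = 2529945 ≤ bound (satisfied).

Step 1: Compute V_q(n, t) = Σ_{j=0}^2 C(n, j) (q−1)^j.
  j = 0: C(12,0)·(6)^0 = 1·1 = 1.
  j = 1: C(12,1)·(6)^1 = 12·6 = 72.
  j = 2: C(12,2)·(6)^2 = 66·36 = 2376.
  V_q(n, t) = 1 + 72 + 2376 = 2449.
Step 2: q^n = 7^12 = 13841287201.
Step 3: Hamming bound ⌊q^n / V_q(n,t)⌋ = ⌊13841287201/2449⌋ = 5651811.
Step 4: Compare |C| = 2529945 to 5651811: satisfied.
The claimed |C| lies below the Hamming bound.


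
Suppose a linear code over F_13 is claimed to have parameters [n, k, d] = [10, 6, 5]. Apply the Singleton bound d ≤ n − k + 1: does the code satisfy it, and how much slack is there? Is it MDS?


Singleton RHS = n − k + 1 = 5, slack = 0, bound satisfied, MDS.

Singleton bound: d ≤ n − k + 1.
Here n = 10, k = 6, so n − k + 1 = 5.
Given d = 5, check d ≤ 5: YES.
Slack = (n − k + 1) − d = 0.
The code is MDS (slack = 0).
Description: the claimed parameters are [10, 6, 5]_13; such a code would be MDS (meets Singleton bound).


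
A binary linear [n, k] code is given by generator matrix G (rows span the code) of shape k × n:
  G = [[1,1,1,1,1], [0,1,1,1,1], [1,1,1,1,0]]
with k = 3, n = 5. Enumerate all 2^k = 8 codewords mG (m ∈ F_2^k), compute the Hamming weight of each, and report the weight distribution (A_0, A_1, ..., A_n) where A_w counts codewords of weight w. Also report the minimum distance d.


Weight distribution: A_0 = 1, A_1 = 2, A_2 = 1, A_3 = 1, A_4 = 2, A_5 = 1. Minimum distance d = 1.

Enumerate all 2^3 = 8 messages m ∈ F_2^3.
For each, compute codeword c = mG in F_2^5, then tally its weight.
  m = 000 → c = 00000, weight = 0.
  m = 100 → c = 11111, weight = 5.
  m = 010 → c = 01111, weight = 4.
  m = 110 → c = 10000, weight = 1.
  m = 001 → c = 11110, weight = 4.
  m = 101 → c = 00001, weight = 1.
  m = 011 → c = 10001, weight = 2.
  m = 111 → c = 01110, weight = 3.
Tally weights:
  weight 0: 1 codewords.
  weight 1: 2 codewords.
  weight 2: 1 codewords.
  weight 3: 1 codewords.
  weight 4: 2 codewords.
  weight 5: 1 codewords.
Minimum distance d = smallest w > 0 with A_w > 0 = 1.
Sanity: Σ A_w = 8 = 2^3 = 8 ✓.


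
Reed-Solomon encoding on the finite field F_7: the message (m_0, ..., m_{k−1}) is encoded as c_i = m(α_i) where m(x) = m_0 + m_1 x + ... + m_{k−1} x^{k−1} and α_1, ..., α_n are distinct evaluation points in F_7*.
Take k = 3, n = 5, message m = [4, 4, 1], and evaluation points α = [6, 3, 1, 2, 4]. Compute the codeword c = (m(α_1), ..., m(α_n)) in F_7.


c = [1, 4, 2, 2, 1]

Message polynomial: m(x) = 4 + 4·x + 1·x^2 (mod 7).
For each evaluation point α_i, compute m(α_i) mod 7:
  α_1 = 6: Horner steps 1 → 3 → 1, so m(6) = 1.
  α_2 = 3: Horner steps 1 → 0 → 4, so m(3) = 4.
  α_3 = 1: Horner steps 1 → 5 → 2, so m(1) = 2.
  α_4 = 2: Horner steps 1 → 6 → 2, so m(2) = 2.
  α_5 = 4: Horner steps 1 → 1 → 1, so m(4) = 1.
Codeword c = [1, 4, 2, 2, 1] ∈ F_7^5.


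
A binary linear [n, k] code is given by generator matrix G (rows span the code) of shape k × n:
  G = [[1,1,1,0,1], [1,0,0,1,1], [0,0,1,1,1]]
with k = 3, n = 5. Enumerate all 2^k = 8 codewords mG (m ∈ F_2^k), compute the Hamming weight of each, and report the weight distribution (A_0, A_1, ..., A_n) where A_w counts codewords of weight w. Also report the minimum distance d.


Weight distribution: A_0 = 1, A_2 = 2, A_3 = 4, A_4 = 1. Minimum distance d = 2.

Enumerate all 2^3 = 8 messages m ∈ F_2^3.
For each, compute codeword c = mG in F_2^5, then tally its weight.
  m = 000 → c = 00000, weight = 0.
  m = 100 → c = 11101, weight = 4.
  m = 010 → c = 10011, weight = 3.
  m = 110 → c = 01110, weight = 3.
  m = 001 → c = 00111, weight = 3.
  m = 101 → c = 11010, weight = 3.
  m = 011 → c = 10100, weight = 2.
  m = 111 → c = 01001, weight = 2.
Tally weights:
  weight 0: 1 codewords.
  weight 2: 2 codewords.
  weight 3: 4 codewords.
  weight 4: 1 codewords.
Minimum distance d = smallest w > 0 with A_w > 0 = 2.
Sanity: Σ A_w = 8 = 2^3 = 8 ✓.


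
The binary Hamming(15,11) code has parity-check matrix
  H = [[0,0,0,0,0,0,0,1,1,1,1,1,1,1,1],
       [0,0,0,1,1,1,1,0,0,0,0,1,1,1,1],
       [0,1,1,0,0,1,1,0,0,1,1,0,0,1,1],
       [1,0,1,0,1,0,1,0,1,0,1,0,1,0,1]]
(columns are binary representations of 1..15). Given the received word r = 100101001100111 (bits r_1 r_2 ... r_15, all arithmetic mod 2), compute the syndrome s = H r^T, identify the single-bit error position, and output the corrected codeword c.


s = (1, 1, 0, 0)^T, error position = 12, corrected codeword c = 100101001101111

Compute s = H r^T mod 2 one row at a time:
  s_1 = 0 + 1 + 1 + 0 + 0 + 1 + 1 + 1 = 5 ≡ 1 (mod 2).
  s_2 = 1 + 0 + 1 + 0 + 0 + 1 + 1 + 1 = 5 ≡ 1 (mod 2).
  s_3 = 0 + 0 + 1 + 0 + 1 + 0 + 1 + 1 = 4 ≡ 0 (mod 2).
  s_4 = 1 + 0 + 0 + 0 + 1 + 0 + 1 + 1 = 4 ≡ 0 (mod 2).
s = (1, 1, 0, 0)^T — this equals column 12 of H (binary 1100), so error is at position 12.
Correct: flip bit 12 of r = 100101001100111 to get c = 100101001101111.


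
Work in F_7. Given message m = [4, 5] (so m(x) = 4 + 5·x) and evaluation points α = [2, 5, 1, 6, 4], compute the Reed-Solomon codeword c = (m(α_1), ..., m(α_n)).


c = [0, 1, 2, 6, 3]

Message polynomial: m(x) = 4 + 5·x (mod 7).
For each evaluation point α_i, compute m(α_i) mod 7:
  α_1 = 2: Horner steps 5 → 0, so m(2) = 0.
  α_2 = 5: Horner steps 5 → 1, so m(5) = 1.
  α_3 = 1: Horner steps 5 → 2, so m(1) = 2.
  α_4 = 6: Horner steps 5 → 6, so m(6) = 6.
  α_5 = 4: Horner steps 5 → 3, so m(4) = 3.
Codeword c = [0, 1, 2, 6, 3] ∈ F_7^5.


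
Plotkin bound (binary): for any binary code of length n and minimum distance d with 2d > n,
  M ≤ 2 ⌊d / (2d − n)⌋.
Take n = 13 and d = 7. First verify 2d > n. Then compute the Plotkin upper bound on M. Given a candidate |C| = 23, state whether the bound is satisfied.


Plotkin bound M ≤ 14; given |C| = 23 > bound (violated).

Check applicability: 2d = 14, n = 13.
2d − n = 1 > 0, so Plotkin applies.
Compute d/(2d−n) = 7/1 ≈ 7.0000.
⌊d/(2d−n)⌋ = 7.
Plotkin bound: M ≤ 2·7 = 14.
Given |C| = 23, check: VIOLATED.
This |C| is above the Plotkin bound, so no binary code with n = 13, d = 7 and 23 codewords exists.


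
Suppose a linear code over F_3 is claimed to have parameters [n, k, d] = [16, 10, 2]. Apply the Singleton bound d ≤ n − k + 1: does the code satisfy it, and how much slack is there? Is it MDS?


Singleton RHS = n − k + 1 = 7, slack = 5, bound satisfied, not MDS.

Singleton bound: d ≤ n − k + 1.
Here n = 16, k = 10, so n − k + 1 = 7.
Given d = 2, check d ≤ 7: YES.
Slack = (n − k + 1) − d = 5.
The code is NOT MDS (slack = 5 > 0).
Description: the claimed parameters are [16, 10, 2]_3; such a code would be non-MDS.


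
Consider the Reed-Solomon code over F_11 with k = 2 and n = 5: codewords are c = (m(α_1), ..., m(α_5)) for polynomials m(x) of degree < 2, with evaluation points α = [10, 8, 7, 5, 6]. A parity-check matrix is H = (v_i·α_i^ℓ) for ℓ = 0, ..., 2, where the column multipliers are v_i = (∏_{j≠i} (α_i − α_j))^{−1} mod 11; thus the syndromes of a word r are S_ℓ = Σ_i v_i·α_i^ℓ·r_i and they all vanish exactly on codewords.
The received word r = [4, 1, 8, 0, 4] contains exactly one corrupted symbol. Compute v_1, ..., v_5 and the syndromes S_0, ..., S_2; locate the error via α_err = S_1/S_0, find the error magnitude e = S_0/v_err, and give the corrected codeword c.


S = (5, 6, 5), error at position 1, error magnitude e = 6, c = [9, 1, 8, 0, 4].

Step 1: column multipliers v_i = (∏_{j≠i}(α_i − α_j))^{−1} mod 11.
  i = 1 (α = 10): (10−8)(10−7)(10−5)(10−6) = 2·3·5·4 = 120 ≡ 10, so v_1 = 10^{−1} = 10 (mod 11).
  i = 2 (α = 8): (8−10)(8−7)(8−5)(8−6) = (−2)·1·3·2 = −12 ≡ 10, so v_2 = 10^{−1} = 10 (mod 11).
  i = 3 (α = 7): (7−10)(7−8)(7−5)(7−6) = (−3)·(−1)·2·1 = 6 ≡ 6, so v_3 = 6^{−1} = 2 (mod 11).
  i = 4 (α = 5): (5−10)(5−8)(5−7)(5−6) = (−5)·(−3)·(−2)·(−1) = 30 ≡ 8, so v_4 = 8^{−1} = 7 (mod 11).
  i = 5 (α = 6): (6−10)(6−8)(6−7)(6−5) = (−4)·(−2)·(−1)·1 = −8 ≡ 3, so v_5 = 3^{−1} = 4 (mod 11).
  v = [10, 10, 2, 7, 4].
Step 2: syndromes of r = [4, 1, 8, 0, 4] (all sums mod 11).
  S_0 = Σ v_i r_i = 10·4 + 10·1 + 2·8 + 7·0 + 4·4 = 82 ≡ 5.
  S_1 = Σ v_i α_i r_i = 10·10·4 + 10·8·1 + 2·7·8 + 7·5·0 + 4·6·4 = 688 ≡ 6.
  α_i^2 mod 11 = [1, 9, 5, 3, 3].
  S_2 = Σ v_i α_i^2 r_i = 10·1·4 + 10·9·1 + 2·5·8 + 7·3·0 + 4·3·4 = 258 ≡ 5.
  S = (5, 6, 5) ≠ 0, so r is not a codeword (an error is present).
Step 3: locate the error. For a single error e at position i, S_ℓ = v_i·e·α_i^ℓ, so α_err = S_1/S_0.
  S_0^{−1} = 5^{−1} = 9 (mod 11), so α_err = 6·9 = 54 ≡ 10 = α_1. Error position i = 1.
  Consistency check: S_2/S_1 = 5·2 = 10 ≡ 10 = α_err ✓ (single-error assumption holds).
Step 4: error magnitude e = S_0/v_1 = S_0·∏_{j≠1}(α_1 − α_j) = 5·10 = 50 ≡ 6 (mod 11).
Step 5: correct position 1: c_1 = r_1 − e = 4 − 6 ≡ 9 (mod 11). Hence c = [9, 1, 8, 0, 4].
  Check: interpolating c through the α_i gives m(x) = 2 + 4·x (degree < 2) with m(α_i) = c_i for every i, so c is indeed a codeword.


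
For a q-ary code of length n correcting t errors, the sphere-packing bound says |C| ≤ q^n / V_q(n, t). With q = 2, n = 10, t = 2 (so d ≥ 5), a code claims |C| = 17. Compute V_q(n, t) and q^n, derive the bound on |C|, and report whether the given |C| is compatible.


V_q(n, t) = 56, q^n = 1024, Hamming bound = 18, |C| = 17 ≤ bound (satisfied).

Step 1: Compute V_q(n, t) = Σ_{j=0}^2 C(n, j) (q−1)^j.
  j = 0: C(10,0)·(1)^0 = 1·1 = 1.
  j = 1: C(10,1)·(1)^1 = 10·1 = 10.
  j = 2: C(10,2)·(1)^2 = 45·1 = 45.
  V_q(n, t) = 1 + 10 + 45 = 56.
Step 2: q^n = 2^10 = 1024.
Step 3: Hamming bound ⌊q^n / V_q(n,t)⌋ = ⌊1024/56⌋ = 18.
Step 4: Compare |C| = 17 to 18: satisfied.
The claimed |C| lies below the Hamming bound.


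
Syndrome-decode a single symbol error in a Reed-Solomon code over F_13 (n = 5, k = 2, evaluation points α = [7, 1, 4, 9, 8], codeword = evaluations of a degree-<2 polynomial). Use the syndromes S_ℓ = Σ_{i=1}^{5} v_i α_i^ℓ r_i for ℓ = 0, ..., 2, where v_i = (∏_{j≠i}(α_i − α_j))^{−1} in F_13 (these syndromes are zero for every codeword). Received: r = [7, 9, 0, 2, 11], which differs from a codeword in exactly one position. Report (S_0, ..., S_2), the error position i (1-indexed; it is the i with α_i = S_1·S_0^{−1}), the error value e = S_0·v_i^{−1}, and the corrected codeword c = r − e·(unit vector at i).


S = (9, 10, 1), error at position 3, error magnitude e = 5, c = [7, 9, 8, 2, 11].

Step 1: column multipliers v_i = (∏_{j≠i}(α_i − α_j))^{−1} mod 13.
  i = 1 (α = 7): (7−1)(7−4)(7−9)(7−8) = 6·3·(−2)·(−1) = 36 ≡ 10, so v_1 = 10^{−1} = 4 (mod 13).
  i = 2 (α = 1): (1−7)(1−4)(1−9)(1−8) = (−6)·(−3)·(−8)·(−7) = 1008 ≡ 7, so v_2 = 7^{−1} = 2 (mod 13).
  i = 3 (α = 4): (4−7)(4−1)(4−9)(4−8) = (−3)·3·(−5)·(−4) = −180 ≡ 2, so v_3 = 2^{−1} = 7 (mod 13).
  i = 4 (α = 9): (9−7)(9−1)(9−4)(9−8) = 2·8·5·1 = 80 ≡ 2, so v_4 = 2^{−1} = 7 (mod 13).
  i = 5 (α = 8): (8−7)(8−1)(8−4)(8−9) = 1·7·4·(−1) = −28 ≡ 11, so v_5 = 11^{−1} = 6 (mod 13).
  v = [4, 2, 7, 7, 6].
Step 2: syndromes of r = [7, 9, 0, 2, 11] (all sums mod 13).
  S_0 = Σ v_i r_i = 4·7 + 2·9 + 7·0 + 7·2 + 6·11 = 126 ≡ 9.
  S_1 = Σ v_i α_i r_i = 4·7·7 + 2·1·9 + 7·4·0 + 7·9·2 + 6·8·11 = 868 ≡ 10.
  α_i^2 mod 13 = [10, 1, 3, 3, 12].
  S_2 = Σ v_i α_i^2 r_i = 4·10·7 + 2·1·9 + 7·3·0 + 7·3·2 + 6·12·11 = 1132 ≡ 1.
  S = (9, 10, 1) ≠ 0, so r is not a codeword (an error is present).
Step 3: locate the error. For a single error e at position i, S_ℓ = v_i·e·α_i^ℓ, so α_err = S_1/S_0.
  S_0^{−1} = 9^{−1} = 3 (mod 13), so α_err = 10·3 = 30 ≡ 4 = α_3. Error position i = 3.
  Consistency check: S_2/S_1 = 1·4 = 4 ≡ 4 = α_err ✓ (single-error assumption holds).
Step 4: error magnitude e = S_0/v_3 = S_0·∏_{j≠3}(α_3 − α_j) = 9·2 = 18 ≡ 5 (mod 13).
Step 5: correct position 3: c_3 = r_3 − e = 0 − 5 ≡ 8 (mod 13). Hence c = [7, 9, 8, 2, 11].
  Check: interpolating c through the α_i gives m(x) = 5 + 4·x (degree < 2) with m(α_i) = c_i for every i, so c is indeed a codeword.


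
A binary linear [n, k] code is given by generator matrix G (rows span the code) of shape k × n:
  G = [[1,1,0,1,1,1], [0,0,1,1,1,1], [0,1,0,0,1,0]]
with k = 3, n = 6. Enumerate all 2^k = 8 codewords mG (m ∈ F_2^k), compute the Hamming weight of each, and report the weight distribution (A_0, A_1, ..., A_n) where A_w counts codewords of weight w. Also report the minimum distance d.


Weight distribution: A_0 = 1, A_2 = 1, A_3 = 3, A_4 = 2, A_5 = 1. Minimum distance d = 2.

Enumerate all 2^3 = 8 messages m ∈ F_2^3.
For each, compute codeword c = mG in F_2^6, then tally its weight.
  m = 000 → c = 000000, weight = 0.
  m = 100 → c = 110111, weight = 5.
  m = 010 → c = 001111, weight = 4.
  m = 110 → c = 111000, weight = 3.
  m = 001 → c = 010010, weight = 2.
  m = 101 → c = 100101, weight = 3.
  m = 011 → c = 011101, weight = 4.
  m = 111 → c = 101010, weight = 3.
Tally weights:
  weight 0: 1 codewords.
  weight 2: 1 codewords.
  weight 3: 3 codewords.
  weight 4: 2 codewords.
  weight 5: 1 codewords.
Minimum distance d = smallest w > 0 with A_w > 0 = 2.
Sanity: Σ A_w = 8 = 2^3 = 8 ✓.


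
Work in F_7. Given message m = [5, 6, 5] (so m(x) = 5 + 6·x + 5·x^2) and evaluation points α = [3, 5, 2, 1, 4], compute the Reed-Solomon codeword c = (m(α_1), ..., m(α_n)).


c = [5, 6, 2, 2, 4]

Message polynomial: m(x) = 5 + 6·x + 5·x^2 (mod 7).
For each evaluation point α_i, compute m(α_i) mod 7:
  α_1 = 3: Horner steps 5 → 0 → 5, so m(3) = 5.
  α_2 = 5: Horner steps 5 → 3 → 6, so m(5) = 6.
  α_3 = 2: Horner steps 5 → 2 → 2, so m(2) = 2.
  α_4 = 1: Horner steps 5 → 4 → 2, so m(1) = 2.
  α_5 = 4: Horner steps 5 → 5 → 4, so m(4) = 4.
Codeword c = [5, 6, 2, 2, 4] ∈ F_7^5.


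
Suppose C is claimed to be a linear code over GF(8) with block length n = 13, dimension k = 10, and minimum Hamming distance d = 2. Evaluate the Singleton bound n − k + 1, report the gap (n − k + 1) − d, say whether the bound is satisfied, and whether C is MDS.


Singleton RHS = n − k + 1 = 4, slack = 2, bound satisfied, not MDS.

Singleton bound: d ≤ n − k + 1.
Here n = 13, k = 10, so n − k + 1 = 4.
Given d = 2, check d ≤ 4: YES.
Slack = (n − k + 1) − d = 2.
The code is NOT MDS (slack = 2 > 0).
Description: the claimed parameters are [13, 10, 2]_8; such a code would be non-MDS.
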